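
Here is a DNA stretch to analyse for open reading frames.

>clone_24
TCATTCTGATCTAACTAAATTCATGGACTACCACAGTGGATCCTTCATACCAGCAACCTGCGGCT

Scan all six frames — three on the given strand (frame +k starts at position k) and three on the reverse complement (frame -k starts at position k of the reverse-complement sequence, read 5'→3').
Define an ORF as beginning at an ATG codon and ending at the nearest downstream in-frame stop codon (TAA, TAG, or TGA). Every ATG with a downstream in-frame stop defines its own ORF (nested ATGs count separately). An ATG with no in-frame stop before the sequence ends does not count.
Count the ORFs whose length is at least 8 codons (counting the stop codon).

1

Reverse complement (5'→3'): AGCCGCAGGTTGCTGGTATGAAGGATCCACTGTGGTAGTCCATGAATTTAGTTAGATCAGAATGA
Frame +1: TCA TTC TGA TCT AAC TAA ATT CAT GGA CTA CCA CAG TGG ATC CTT CAT ACC AGC AAC CTG CGG — no ATG→stop ORF.
Frame +2: CAT TCT GAT CTA ACT AAA TTC ATG GAC TAC CAC AGT GGA TCC TTC ATA CCA GCA ACC TGC GGC — no ATG→stop ORF.
Frame +3: ATT CTG ATC TAA CTA AAT TCA TGG ACT ACC ACA GTG GAT CCT TCA TAC CAG CAA CCT GCG GCT — no ATG→stop ORF.
Frame -1: AGC CGC AGG TTG CTG GTA TGA AGG ATC CAC TGT GGT AGT CCA TGA ATT TAG TTA GAT CAG AAT — no ATG→stop ORF.
Frame -2: GCC GCA GGT TGC TGG TAT GAA GGA TCC ACT GTG GTA GTC CAT GAA TTT AGT TAG ATC AGA ATG — no ATG→stop ORF.
Frame -3: CCG CAG GTT GCT GGT ATG AAG GAT CCA CTG TGG TAG TCC ATG AAT TTA GTT AGA TCA GAA TGA — ATG at 18, stop TAG at 36 → 21 nt; ATG at 42, stop TGA at 63 → 24 nt.
ORFs ≥ 8 codons: frame -3 42–65 (8 codons). Count = 1.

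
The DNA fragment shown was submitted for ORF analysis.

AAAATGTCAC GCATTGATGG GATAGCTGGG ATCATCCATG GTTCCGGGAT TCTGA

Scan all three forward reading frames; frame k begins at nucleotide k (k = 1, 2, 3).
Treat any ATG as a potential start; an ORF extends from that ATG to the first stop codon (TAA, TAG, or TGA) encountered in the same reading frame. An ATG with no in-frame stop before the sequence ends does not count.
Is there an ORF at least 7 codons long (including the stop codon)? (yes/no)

no

Frame 1: AAA ATG TCA CGC ATT GAT GGG ATA GCT GGG ATC ATC CAT GGT TCC GGG ATT CTG — no ATG→stop ORF.
Frame 2: AAA TGT CAC GCA TTG ATG GGA TAG CTG GGA TCA TCC ATG GTT CCG GGA TTC TGA — ATG at 17, stop TAG at 23 → 9 nt; ATG at 38, stop TGA at 53 → 18 nt.
Frame 3: AAT GTC ACG CAT TGA TGG GAT AGC TGG GAT CAT CCA TGG TTC CGG GAT TCT — no ATG→stop ORF.
Largest ORF found is 6 codons < 7, so no.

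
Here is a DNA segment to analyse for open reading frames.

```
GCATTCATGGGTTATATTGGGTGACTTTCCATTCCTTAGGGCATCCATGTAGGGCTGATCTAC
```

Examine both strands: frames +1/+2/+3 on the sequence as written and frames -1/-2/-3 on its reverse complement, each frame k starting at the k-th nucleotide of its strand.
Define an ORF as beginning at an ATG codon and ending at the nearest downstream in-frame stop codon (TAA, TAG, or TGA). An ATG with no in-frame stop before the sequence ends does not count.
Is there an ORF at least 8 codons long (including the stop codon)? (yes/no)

Reverse complement (5'→3'): GTAGATCAGCCCTACATGGATGCCCTAAGGAATGGAAAGTCACCCAATATAACCCATGAATGC
Frame +1: GCA TTC ATG GGT TAT ATT GGG TGA CTT TCC ATT CCT TAG GGC ATC CAT GTA GGG CTG ATC TAC — ATG at 7, stop TGA at 22 → 18 nt.
Frame +2: CAT TCA TGG GTT ATA TTG GGT GAC TTT CCA TTC CTT AGG GCA TCC ATG TAG GGC TGA TCT — ATG at 47, stop TAG at 50 → 6 nt.
Frame +3: ATT CAT GGG TTA TAT TGG GTG ACT TTC CAT TCC TTA GGG CAT CCA TGT AGG GCT GAT CTA — no ATG→stop ORF.
Frame -1: GTA GAT CAG CCC TAC ATG GAT GCC CTA AGG AAT GGA AAG TCA CCC AAT ATA ACC CAT GAA TGC — no ATG→stop ORF.
Frame -2: TAG ATC AGC CCT ACA TGG ATG CCC TAA GGA ATG GAA AGT CAC CCA ATA TAA CCC ATG AAT — ATG at 20, stop TAA at 26 → 9 nt; ATG at 32, stop TAA at 50 → 21 nt.
Frame -3: AGA TCA GCC CTA CAT GGA TGC CCT AAG GAA TGG AAA GTC ACC CAA TAT AAC CCA TGA ATG — no ATG→stop ORF.
Largest ORF found is 7 codons < 8, so no.

no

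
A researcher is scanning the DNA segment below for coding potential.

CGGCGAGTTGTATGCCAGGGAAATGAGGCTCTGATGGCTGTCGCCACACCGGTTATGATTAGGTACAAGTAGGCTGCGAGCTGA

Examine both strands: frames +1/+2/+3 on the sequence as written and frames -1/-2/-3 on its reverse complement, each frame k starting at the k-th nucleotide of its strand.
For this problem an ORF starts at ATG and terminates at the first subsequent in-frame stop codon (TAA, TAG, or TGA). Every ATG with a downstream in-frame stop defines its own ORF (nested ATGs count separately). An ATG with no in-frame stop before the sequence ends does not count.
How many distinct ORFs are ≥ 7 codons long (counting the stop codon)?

1

Reverse complement (5'→3'): TCAGCTCGCAGCCTACTTGTACCTAATCATAACCGGTGTGGCGACAGCCATCAGAGCCTCATTTCCCTGGCATACAACTCGCCG
Frame +1: CGG CGA GTT GTA TGC CAG GGA AAT GAG GCT CTG ATG GCT GTC GCC ACA CCG GTT ATG ATT AGG TAC AAG TAG GCT GCG AGC TGA — ATG at 34, stop TAG at 70 → 39 nt; ATG at 55, stop TAG at 70 → 18 nt.
Frame +2: GGC GAG TTG TAT GCC AGG GAA ATG AGG CTC TGA TGG CTG TCG CCA CAC CGG TTA TGA TTA GGT ACA AGT AGG CTG CGA GCT — ATG at 23, stop TGA at 32 → 12 nt.
Frame +3: GCG AGT TGT ATG CCA GGG AAA TGA GGC TCT GAT GGC TGT CGC CAC ACC GGT TAT GAT TAG GTA CAA GTA GGC TGC GAG CTG — ATG at 12, stop TGA at 24 → 15 nt.
Frame -1: TCA GCT CGC AGC CTA CTT GTA CCT AAT CAT AAC CGG TGT GGC GAC AGC CAT CAG AGC CTC ATT TCC CTG GCA TAC AAC TCG CCG — no ATG→stop ORF.
Frame -2: CAG CTC GCA GCC TAC TTG TAC CTA ATC ATA ACC GGT GTG GCG ACA GCC ATC AGA GCC TCA TTT CCC TGG CAT ACA ACT CGC — no ATG→stop ORF.
Frame -3: AGC TCG CAG CCT ACT TGT ACC TAA TCA TAA CCG GTG TGG CGA CAG CCA TCA GAG CCT CAT TTC CCT GGC ATA CAA CTC GCC — no ATG→stop ORF.
ORFs ≥ 7 codons: frame +1 34–72 (13 codons). Count = 1.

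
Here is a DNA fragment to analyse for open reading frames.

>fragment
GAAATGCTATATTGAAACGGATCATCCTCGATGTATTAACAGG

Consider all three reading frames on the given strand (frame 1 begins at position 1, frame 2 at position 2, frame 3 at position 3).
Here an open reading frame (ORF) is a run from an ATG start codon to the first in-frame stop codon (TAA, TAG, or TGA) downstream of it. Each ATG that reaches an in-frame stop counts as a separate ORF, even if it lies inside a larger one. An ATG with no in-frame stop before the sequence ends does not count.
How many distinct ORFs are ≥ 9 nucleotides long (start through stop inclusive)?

2

Frame 1: GAA ATG CTA TAT TGA AAC GGA TCA TCC TCG ATG TAT TAA CAG — ATG at 4, stop TGA at 13 → 12 nt; ATG at 31, stop TAA at 37 → 9 nt.
Frame 2: AAA TGC TAT ATT GAA ACG GAT CAT CCT CGA TGT ATT AAC AGG — no ATG→stop ORF.
Frame 3: AAT GCT ATA TTG AAA CGG ATC ATC CTC GAT GTA TTA ACA — no ATG→stop ORF.
ORFs ≥ 9 nucleotides: frame 1 4–15 (12 nucleotides), frame 1 31–39 (9 nucleotides). Count = 2.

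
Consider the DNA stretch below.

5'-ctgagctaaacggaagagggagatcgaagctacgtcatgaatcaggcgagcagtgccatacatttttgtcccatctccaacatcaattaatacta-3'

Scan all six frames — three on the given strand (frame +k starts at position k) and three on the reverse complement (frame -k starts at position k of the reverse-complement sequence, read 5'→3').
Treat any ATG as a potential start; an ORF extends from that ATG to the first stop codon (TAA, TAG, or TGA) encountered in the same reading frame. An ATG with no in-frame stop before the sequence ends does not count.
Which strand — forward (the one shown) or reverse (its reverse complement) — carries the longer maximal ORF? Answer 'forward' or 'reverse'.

forward

Reverse complement (5'→3'): TAGTATTAATTGATGTTGGAGATGGGACAAAAATGTATGGCACTGCTCGCCTGATTCATGACGTAGCTTCGATCTCCCTCTTCCGTTTAGCTCAG
Frame +1: CTG AGC TAA ACG GAA GAG GGA GAT CGA AGC TAC GTC ATG AAT CAG GCG AGC AGT GCC ATA CAT TTT TGT CCC ATC TCC AAC ATC AAT TAA TAC — ATG at 37, stop TAA at 88 → 54 nt.
Frame +2: TGA GCT AAA CGG AAG AGG GAG ATC GAA GCT ACG TCA TGA ATC AGG CGA GCA GTG CCA TAC ATT TTT GTC CCA TCT CCA ACA TCA ATT AAT ACT — no ATG→stop ORF.
Frame +3: GAG CTA AAC GGA AGA GGG AGA TCG AAG CTA CGT CAT GAA TCA GGC GAG CAG TGC CAT ACA TTT TTG TCC CAT CTC CAA CAT CAA TTA ATA CTA — no ATG→stop ORF.
Frame -1: TAG TAT TAA TTG ATG TTG GAG ATG GGA CAA AAA TGT ATG GCA CTG CTC GCC TGA TTC ATG ACG TAG CTT CGA TCT CCC TCT TCC GTT TAG CTC — ATG at 13, stop TGA at 52 → 42 nt; ATG at 22, stop TGA at 52 → 33 nt; ATG at 37, stop TGA at 52 → 18 nt; ATG at 58, stop TAG at 64 → 9 nt.
Frame -2: AGT ATT AAT TGA TGT TGG AGA TGG GAC AAA AAT GTA TGG CAC TGC TCG CCT GAT TCA TGA CGT AGC TTC GAT CTC CCT CTT CCG TTT AGC TCA — no ATG→stop ORF.
Frame -3: GTA TTA ATT GAT GTT GGA GAT GGG ACA AAA ATG TAT GGC ACT GCT CGC CTG ATT CAT GAC GTA GCT TCG ATC TCC CTC TTC CGT TTA GCT CAG — no ATG→stop ORF.
Forward-strand max 54 nt; reverse-strand max 42 nt. The forward strand has the longer ORF.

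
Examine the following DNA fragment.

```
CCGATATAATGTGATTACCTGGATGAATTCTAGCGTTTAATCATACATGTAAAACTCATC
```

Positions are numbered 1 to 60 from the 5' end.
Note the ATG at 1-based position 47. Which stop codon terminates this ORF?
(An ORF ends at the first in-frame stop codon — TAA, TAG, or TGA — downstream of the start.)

TAA

Codons from position 47: ATG (47–49), TAA (50–52).
The first in-frame stop codon is TAA.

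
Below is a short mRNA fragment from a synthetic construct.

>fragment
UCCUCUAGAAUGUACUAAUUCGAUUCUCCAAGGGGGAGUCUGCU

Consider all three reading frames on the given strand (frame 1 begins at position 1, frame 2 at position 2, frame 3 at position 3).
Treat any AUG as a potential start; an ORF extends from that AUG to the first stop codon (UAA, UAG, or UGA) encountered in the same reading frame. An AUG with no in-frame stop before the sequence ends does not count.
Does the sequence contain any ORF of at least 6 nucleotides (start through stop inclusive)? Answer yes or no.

yes

Frame 1: UCC UCU AGA AUG UAC UAA UUC GAU UCU CCA AGG GGG AGU CUG — AUG at 10, stop UAA at 16 → 9 nt.
Frame 2: CCU CUA GAA UGU ACU AAU UCG AUU CUC CAA GGG GGA GUC UGC — no AUG→stop ORF.
Frame 3: CUC UAG AAU GUA CUA AUU CGA UUC UCC AAG GGG GAG UCU GCU — no AUG→stop ORF.
Frame 1 has an ORF of 9 nucleotides (positions 10–18) ≥ 6, so yes.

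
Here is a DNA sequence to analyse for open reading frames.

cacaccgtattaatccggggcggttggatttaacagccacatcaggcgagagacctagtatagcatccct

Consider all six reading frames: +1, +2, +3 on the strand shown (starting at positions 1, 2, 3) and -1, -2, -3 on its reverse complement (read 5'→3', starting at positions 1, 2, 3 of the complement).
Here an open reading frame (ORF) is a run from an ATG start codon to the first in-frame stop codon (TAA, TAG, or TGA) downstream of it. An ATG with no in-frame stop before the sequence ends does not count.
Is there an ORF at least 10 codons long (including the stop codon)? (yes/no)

Reverse complement (5'→3'): AGGGATGCTATACTAGGTCTCTCGCCTGATGTGGCTGTTAAATCCAACCGCCCCGGATTAATACGGTGTG
Frame +1: CAC ACC GTA TTA ATC CGG GGC GGT TGG ATT TAA CAG CCA CAT CAG GCG AGA GAC CTA GTA TAG CAT CCC — no ATG→stop ORF.
Frame +2: ACA CCG TAT TAA TCC GGG GCG GTT GGA TTT AAC AGC CAC ATC AGG CGA GAG ACC TAG TAT AGC ATC CCT — no ATG→stop ORF.
Frame +3: CAC CGT ATT AAT CCG GGG CGG TTG GAT TTA ACA GCC ACA TCA GGC GAG AGA CCT AGT ATA GCA TCC — no ATG→stop ORF.
Frame -1: AGG GAT GCT ATA CTA GGT CTC TCG CCT GAT GTG GCT GTT AAA TCC AAC CGC CCC GGA TTA ATA CGG TGT — no ATG→stop ORF.
Frame -2: GGG ATG CTA TAC TAG GTC TCT CGC CTG ATG TGG CTG TTA AAT CCA ACC GCC CCG GAT TAA TAC GGT GTG — ATG at 5, stop TAG at 14 → 12 nt; ATG at 29, stop TAA at 59 → 33 nt.
Frame -3: GGA TGC TAT ACT AGG TCT CTC GCC TGA TGT GGC TGT TAA ATC CAA CCG CCC CGG ATT AAT ACG GTG — no ATG→stop ORF.
Frame -2 has an ORF of 11 codons (positions 29–61) ≥ 10, so yes.

yes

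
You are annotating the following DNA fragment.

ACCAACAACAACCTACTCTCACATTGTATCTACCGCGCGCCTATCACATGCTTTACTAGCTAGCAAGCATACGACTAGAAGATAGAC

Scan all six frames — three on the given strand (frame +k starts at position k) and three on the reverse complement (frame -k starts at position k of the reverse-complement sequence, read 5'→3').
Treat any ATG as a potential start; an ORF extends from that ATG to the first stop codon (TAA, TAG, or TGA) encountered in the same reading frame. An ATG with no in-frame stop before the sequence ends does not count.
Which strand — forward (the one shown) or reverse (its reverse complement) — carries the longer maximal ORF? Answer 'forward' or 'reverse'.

reverse

Reverse complement (5'→3'): GTCTATCTTCTAGTCGTATGCTTGCTAGCTAGTAAAGCATGTGATAGGCGCGCGGTAGATACAATGTGAGAGTAGGTTGTTGTTGGT
Frame +1: ACC AAC AAC AAC CTA CTC TCA CAT TGT ATC TAC CGC GCG CCT ATC ACA TGC TTT ACT AGC TAG CAA GCA TAC GAC TAG AAG ATA GAC — no ATG→stop ORF.
Frame +2: CCA ACA ACA ACC TAC TCT CAC ATT GTA TCT ACC GCG CGC CTA TCA CAT GCT TTA CTA GCT AGC AAG CAT ACG ACT AGA AGA TAG — no ATG→stop ORF.
Frame +3: CAA CAA CAA CCT ACT CTC ACA TTG TAT CTA CCG CGC GCC TAT CAC ATG CTT TAC TAG CTA GCA AGC ATA CGA CTA GAA GAT AGA — ATG at 48, stop TAG at 57 → 12 nt.
Frame -1: GTC TAT CTT CTA GTC GTA TGC TTG CTA GCT AGT AAA GCA TGT GAT AGG CGC GCG GTA GAT ACA ATG TGA GAG TAG GTT GTT GTT GGT — ATG at 64, stop TGA at 67 → 6 nt.
Frame -2: TCT ATC TTC TAG TCG TAT GCT TGC TAG CTA GTA AAG CAT GTG ATA GGC GCG CGG TAG ATA CAA TGT GAG AGT AGG TTG TTG TTG — no ATG→stop ORF.
Frame -3: CTA TCT TCT AGT CGT ATG CTT GCT AGC TAG TAA AGC ATG TGA TAG GCG CGC GGT AGA TAC AAT GTG AGA GTA GGT TGT TGT TGG — ATG at 18, stop TAG at 30 → 15 nt; ATG at 39, stop TGA at 42 → 6 nt.
Forward-strand max 12 nt; reverse-strand max 15 nt. The reverse strand has the longer ORF.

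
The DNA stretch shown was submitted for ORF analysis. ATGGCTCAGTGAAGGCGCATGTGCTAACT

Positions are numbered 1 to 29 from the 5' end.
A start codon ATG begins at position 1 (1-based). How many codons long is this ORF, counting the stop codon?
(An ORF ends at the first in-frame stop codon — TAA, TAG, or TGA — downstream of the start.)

Codons from position 1: ATG (1–3), GCT (4–6), CAG (7–9), TGA (10–12).
TGA is the first in-frame stop; that's 4 codons including the stop.

4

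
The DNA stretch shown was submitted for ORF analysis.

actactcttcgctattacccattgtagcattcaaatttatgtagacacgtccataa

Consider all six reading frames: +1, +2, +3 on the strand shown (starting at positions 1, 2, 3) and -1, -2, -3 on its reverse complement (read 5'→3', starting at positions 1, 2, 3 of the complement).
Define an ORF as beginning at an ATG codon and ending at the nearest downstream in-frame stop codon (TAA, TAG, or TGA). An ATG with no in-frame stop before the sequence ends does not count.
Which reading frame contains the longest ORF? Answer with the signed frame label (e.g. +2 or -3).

Reverse complement (5'→3'): TTATGGACGTGTCTACATAAATTTGAATGCTACAATGGGTAATAGCGAAGAGTAGT
Frame +1: ACT ACT CTT CGC TAT TAC CCA TTG TAG CAT TCA AAT TTA TGT AGA CAC GTC CAT — no ATG→stop ORF.
Frame +2: CTA CTC TTC GCT ATT ACC CAT TGT AGC ATT CAA ATT TAT GTA GAC ACG TCC ATA — no ATG→stop ORF.
Frame +3: TAC TCT TCG CTA TTA CCC ATT GTA GCA TTC AAA TTT ATG TAG ACA CGT CCA TAA — ATG at 39, stop TAG at 42 → 6 nt.
Frame -1: TTA TGG ACG TGT CTA CAT AAA TTT GAA TGC TAC AAT GGG TAA TAG CGA AGA GTA — no ATG→stop ORF.
Frame -2: TAT GGA CGT GTC TAC ATA AAT TTG AAT GCT ACA ATG GGT AAT AGC GAA GAG TAG — ATG at 35, stop TAG at 53 → 21 nt.
Frame -3: ATG GAC GTG TCT ACA TAA ATT TGA ATG CTA CAA TGG GTA ATA GCG AAG AGT AGT — ATG at 3, stop TAA at 18 → 18 nt.
Longest ORF is 21 nt in frame -2 (positions 35–55).

-2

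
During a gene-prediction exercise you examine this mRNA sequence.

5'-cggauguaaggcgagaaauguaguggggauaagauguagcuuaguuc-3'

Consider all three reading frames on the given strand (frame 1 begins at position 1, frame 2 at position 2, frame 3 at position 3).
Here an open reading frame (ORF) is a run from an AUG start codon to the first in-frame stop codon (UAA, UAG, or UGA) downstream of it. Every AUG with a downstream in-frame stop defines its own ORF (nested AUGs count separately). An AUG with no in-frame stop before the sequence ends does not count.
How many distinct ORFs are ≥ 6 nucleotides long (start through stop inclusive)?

3

Frame 1: CGG AUG UAA GGC GAG AAA UGU AGU GGG GAU AAG AUG UAG CUU AGU — AUG at 4, stop UAA at 7 → 6 nt; AUG at 34, stop UAG at 37 → 6 nt.
Frame 2: GGA UGU AAG GCG AGA AAU GUA GUG GGG AUA AGA UGU AGC UUA GUU — no AUG→stop ORF.
Frame 3: GAU GUA AGG CGA GAA AUG UAG UGG GGA UAA GAU GUA GCU UAG UUC — AUG at 18, stop UAG at 21 → 6 nt.
ORFs ≥ 6 nucleotides: frame 1 4–9 (6 nucleotides), frame 1 34–39 (6 nucleotides), frame 3 18–23 (6 nucleotides). Count = 3.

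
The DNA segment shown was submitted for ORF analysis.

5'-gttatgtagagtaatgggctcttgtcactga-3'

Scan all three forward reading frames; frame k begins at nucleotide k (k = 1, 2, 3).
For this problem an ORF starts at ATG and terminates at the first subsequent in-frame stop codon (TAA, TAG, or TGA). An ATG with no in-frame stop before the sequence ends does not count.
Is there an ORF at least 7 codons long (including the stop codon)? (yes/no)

no

Frame 1: GTT ATG TAG AGT AAT GGG CTC TTG TCA CTG — ATG at 4, stop TAG at 7 → 6 nt.
Frame 2: TTA TGT AGA GTA ATG GGC TCT TGT CAC TGA — ATG at 14, stop TGA at 29 → 18 nt.
Frame 3: TAT GTA GAG TAA TGG GCT CTT GTC ACT — no ATG→stop ORF.
Largest ORF found is 6 codons < 7, so no.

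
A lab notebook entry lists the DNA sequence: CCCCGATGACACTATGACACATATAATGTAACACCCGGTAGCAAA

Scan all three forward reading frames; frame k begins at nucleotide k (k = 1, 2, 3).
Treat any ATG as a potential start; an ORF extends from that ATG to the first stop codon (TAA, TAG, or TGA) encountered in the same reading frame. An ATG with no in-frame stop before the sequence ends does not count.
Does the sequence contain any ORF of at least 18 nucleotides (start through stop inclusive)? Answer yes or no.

Frame 1: CCC CGA TGA CAC TAT GAC ACA TAT AAT GTA ACA CCC GGT AGC AAA — no ATG→stop ORF.
Frame 2: CCC GAT GAC ACT ATG ACA CAT ATA ATG TAA CAC CCG GTA GCA — ATG at 14, stop TAA at 29 → 18 nt; ATG at 26, stop TAA at 29 → 6 nt.
Frame 3: CCG ATG ACA CTA TGA CAC ATA TAA TGT AAC ACC CGG TAG CAA — ATG at 6, stop TGA at 15 → 12 nt.
Frame 2 has an ORF of 18 nucleotides (positions 14–31) ≥ 18, so yes.

yes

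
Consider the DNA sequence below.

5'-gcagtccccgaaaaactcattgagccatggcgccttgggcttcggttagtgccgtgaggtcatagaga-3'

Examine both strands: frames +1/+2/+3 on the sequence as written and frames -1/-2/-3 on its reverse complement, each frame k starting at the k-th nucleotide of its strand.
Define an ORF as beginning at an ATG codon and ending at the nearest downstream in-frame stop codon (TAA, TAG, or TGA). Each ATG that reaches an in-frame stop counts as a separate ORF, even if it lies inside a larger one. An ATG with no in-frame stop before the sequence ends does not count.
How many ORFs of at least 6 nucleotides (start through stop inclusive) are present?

3

Reverse complement (5'→3'): TCTCTATGACCTCACGGCACTAACCGAAGCCCAAGGCGCCATGGCTCAATGAGTTTTTCGGGGACTGC
Frame +1: GCA GTC CCC GAA AAA CTC ATT GAG CCA TGG CGC CTT GGG CTT CGG TTA GTG CCG TGA GGT CAT AGA — no ATG→stop ORF.
Frame +2: CAG TCC CCG AAA AAC TCA TTG AGC CAT GGC GCC TTG GGC TTC GGT TAG TGC CGT GAG GTC ATA GAG — no ATG→stop ORF.
Frame +3: AGT CCC CGA AAA ACT CAT TGA GCC ATG GCG CCT TGG GCT TCG GTT AGT GCC GTG AGG TCA TAG AGA — ATG at 27, stop TAG at 63 → 39 nt.
Frame -1: TCT CTA TGA CCT CAC GGC ACT AAC CGA AGC CCA AGG CGC CAT GGC TCA ATG AGT TTT TCG GGG ACT — no ATG→stop ORF.
Frame -2: CTC TAT GAC CTC ACG GCA CTA ACC GAA GCC CAA GGC GCC ATG GCT CAA TGA GTT TTT CGG GGA CTG — ATG at 41, stop TGA at 50 → 12 nt.
Frame -3: TCT ATG ACC TCA CGG CAC TAA CCG AAG CCC AAG GCG CCA TGG CTC AAT GAG TTT TTC GGG GAC TGC — ATG at 6, stop TAA at 21 → 18 nt.
ORFs ≥ 6 nucleotides: frame +3 27–65 (39 nucleotides), frame -2 41–52 (12 nucleotides), frame -3 6–23 (18 nucleotides). Count = 3.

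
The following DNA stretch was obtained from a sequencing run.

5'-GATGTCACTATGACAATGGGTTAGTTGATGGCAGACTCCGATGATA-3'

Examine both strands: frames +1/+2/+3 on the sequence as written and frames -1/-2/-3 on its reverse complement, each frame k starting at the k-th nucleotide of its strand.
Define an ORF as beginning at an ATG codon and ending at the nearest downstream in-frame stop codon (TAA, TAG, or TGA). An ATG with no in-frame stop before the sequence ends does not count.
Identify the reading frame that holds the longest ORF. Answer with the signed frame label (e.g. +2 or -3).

Reverse complement (5'→3'): TATCATCGGAGTCTGCCATCAACTAACCCATTGTCATAGTGACATC
Frame +1: GAT GTC ACT ATG ACA ATG GGT TAG TTG ATG GCA GAC TCC GAT GAT — ATG at 10, stop TAG at 22 → 15 nt; ATG at 16, stop TAG at 22 → 9 nt.
Frame +2: ATG TCA CTA TGA CAA TGG GTT AGT TGA TGG CAG ACT CCG ATG ATA — ATG at 2, stop TGA at 11 → 12 nt.
Frame +3: TGT CAC TAT GAC AAT GGG TTA GTT GAT GGC AGA CTC CGA TGA — no ATG→stop ORF.
Frame -1: TAT CAT CGG AGT CTG CCA TCA ACT AAC CCA TTG TCA TAG TGA CAT — no ATG→stop ORF.
Frame -2: ATC ATC GGA GTC TGC CAT CAA CTA ACC CAT TGT CAT AGT GAC ATC — no ATG→stop ORF.
Frame -3: TCA TCG GAG TCT GCC ATC AAC TAA CCC ATT GTC ATA GTG ACA — no ATG→stop ORF.
Longest ORF is 15 nt in frame +1 (positions 10–24).

+1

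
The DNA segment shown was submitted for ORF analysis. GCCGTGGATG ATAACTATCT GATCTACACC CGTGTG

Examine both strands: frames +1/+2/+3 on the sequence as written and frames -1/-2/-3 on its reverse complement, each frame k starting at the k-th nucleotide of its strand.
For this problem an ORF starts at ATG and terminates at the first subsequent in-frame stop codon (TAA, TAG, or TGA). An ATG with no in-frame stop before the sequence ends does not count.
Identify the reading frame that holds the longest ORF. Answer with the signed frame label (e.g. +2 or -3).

Reverse complement (5'→3'): CACACGGGTGTAGATCAGATAGTTATCATCCACGGC
Frame +1: GCC GTG GAT GAT AAC TAT CTG ATC TAC ACC CGT GTG — no ATG→stop ORF.
Frame +2: CCG TGG ATG ATA ACT ATC TGA TCT ACA CCC GTG — ATG at 8, stop TGA at 20 → 15 nt.
Frame +3: CGT GGA TGA TAA CTA TCT GAT CTA CAC CCG TGT — no ATG→stop ORF.
Frame -1: CAC ACG GGT GTA GAT CAG ATA GTT ATC ATC CAC GGC — no ATG→stop ORF.
Frame -2: ACA CGG GTG TAG ATC AGA TAG TTA TCA TCC ACG — no ATG→stop ORF.
Frame -3: CAC GGG TGT AGA TCA GAT AGT TAT CAT CCA CGG — no ATG→stop ORF.
Longest ORF is 15 nt in frame +2 (positions 8–22).

+2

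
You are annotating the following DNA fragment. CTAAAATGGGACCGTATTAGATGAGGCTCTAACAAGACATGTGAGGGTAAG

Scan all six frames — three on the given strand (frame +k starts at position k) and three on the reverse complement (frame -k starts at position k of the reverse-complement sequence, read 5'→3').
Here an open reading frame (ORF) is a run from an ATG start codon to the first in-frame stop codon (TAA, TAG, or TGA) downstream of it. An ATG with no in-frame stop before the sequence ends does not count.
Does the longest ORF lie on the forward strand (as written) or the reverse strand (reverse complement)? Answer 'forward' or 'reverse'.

Reverse complement (5'→3'): CTTACCCTCACATGTCTTGTTAGAGCCTCATCTAATACGGTCCCATTTTAG
Frame +1: CTA AAA TGG GAC CGT ATT AGA TGA GGC TCT AAC AAG ACA TGT GAG GGT AAG — no ATG→stop ORF.
Frame +2: TAA AAT GGG ACC GTA TTA GAT GAG GCT CTA ACA AGA CAT GTG AGG GTA — no ATG→stop ORF.
Frame +3: AAA ATG GGA CCG TAT TAG ATG AGG CTC TAA CAA GAC ATG TGA GGG TAA — ATG at 6, stop TAG at 18 → 15 nt; ATG at 21, stop TAA at 30 → 12 nt; ATG at 39, stop TGA at 42 → 6 nt.
Frame -1: CTT ACC CTC ACA TGT CTT GTT AGA GCC TCA TCT AAT ACG GTC CCA TTT TAG — no ATG→stop ORF.
Frame -2: TTA CCC TCA CAT GTC TTG TTA GAG CCT CAT CTA ATA CGG TCC CAT TTT — no ATG→stop ORF.
Frame -3: TAC CCT CAC ATG TCT TGT TAG AGC CTC ATC TAA TAC GGT CCC ATT TTA — ATG at 12, stop TAG at 21 → 12 nt.
Forward-strand max 15 nt; reverse-strand max 12 nt. The forward strand has the longer ORF.

forward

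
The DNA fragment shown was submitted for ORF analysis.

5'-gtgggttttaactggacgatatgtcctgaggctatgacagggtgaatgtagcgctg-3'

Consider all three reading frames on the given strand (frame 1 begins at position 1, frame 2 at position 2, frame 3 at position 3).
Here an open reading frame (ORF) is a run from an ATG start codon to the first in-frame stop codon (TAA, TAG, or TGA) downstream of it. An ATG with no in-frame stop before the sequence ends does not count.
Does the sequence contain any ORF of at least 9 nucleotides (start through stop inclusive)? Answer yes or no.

yes

Frame 1: GTG GGT TTT AAC TGG ACG ATA TGT CCT GAG GCT ATG ACA GGG TGA ATG TAG CGC — ATG at 34, stop TGA at 43 → 12 nt; ATG at 46, stop TAG at 49 → 6 nt.
Frame 2: TGG GTT TTA ACT GGA CGA TAT GTC CTG AGG CTA TGA CAG GGT GAA TGT AGC GCT — no ATG→stop ORF.
Frame 3: GGG TTT TAA CTG GAC GAT ATG TCC TGA GGC TAT GAC AGG GTG AAT GTA GCG CTG — ATG at 21, stop TGA at 27 → 9 nt.
Frame 1 has an ORF of 12 nucleotides (positions 34–45) ≥ 9, so yes.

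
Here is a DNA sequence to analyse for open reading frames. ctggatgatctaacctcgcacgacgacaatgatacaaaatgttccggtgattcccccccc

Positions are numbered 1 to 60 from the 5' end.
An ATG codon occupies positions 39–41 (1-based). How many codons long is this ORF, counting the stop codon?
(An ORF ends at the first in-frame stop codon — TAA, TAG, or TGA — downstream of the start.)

Codons from position 39: ATG (39–41), TTC (42–44), CGG (45–47), TGA (48–50).
TGA is the first in-frame stop; that's 4 codons including the stop.

4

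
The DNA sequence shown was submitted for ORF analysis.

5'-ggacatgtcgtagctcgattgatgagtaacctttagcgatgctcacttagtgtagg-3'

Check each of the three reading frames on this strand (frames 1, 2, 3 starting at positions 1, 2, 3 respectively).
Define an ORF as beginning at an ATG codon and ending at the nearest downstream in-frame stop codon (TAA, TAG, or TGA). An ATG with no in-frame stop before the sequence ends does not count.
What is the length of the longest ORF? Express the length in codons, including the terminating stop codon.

Frame 1: GGA CAT GTC GTA GCT CGA TTG ATG AGT AAC CTT TAG CGA TGC TCA CTT AGT GTA — ATG at 22, stop TAG at 34 → 15 nt.
Frame 2: GAC ATG TCG TAG CTC GAT TGA TGA GTA ACC TTT AGC GAT GCT CAC TTA GTG TAG — ATG at 5, stop TAG at 11 → 9 nt.
Frame 3: ACA TGT CGT AGC TCG ATT GAT GAG TAA CCT TTA GCG ATG CTC ACT TAG TGT AGG — ATG at 39, stop TAG at 48 → 12 nt.
Longest: frame 1, positions 22–36, 15 nt = 5 codons = 4 aa. → 5 codons.

5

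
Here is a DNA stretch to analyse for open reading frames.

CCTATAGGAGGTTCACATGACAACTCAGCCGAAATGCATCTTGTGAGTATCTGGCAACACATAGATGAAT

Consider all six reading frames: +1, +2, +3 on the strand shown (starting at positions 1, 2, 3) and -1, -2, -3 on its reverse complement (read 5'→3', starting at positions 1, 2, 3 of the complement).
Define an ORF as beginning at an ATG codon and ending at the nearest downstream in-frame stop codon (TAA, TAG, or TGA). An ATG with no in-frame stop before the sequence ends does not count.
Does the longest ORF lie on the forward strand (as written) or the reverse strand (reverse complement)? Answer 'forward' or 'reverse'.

Reverse complement (5'→3'): ATTCATCTATGTGTTGCCAGATACTCACAAGATGCATTTCGGCTGAGTTGTCATGTGAACCTCCTATAGG
Frame +1: CCT ATA GGA GGT TCA CAT GAC AAC TCA GCC GAA ATG CAT CTT GTG AGT ATC TGG CAA CAC ATA GAT GAA — no ATG→stop ORF.
Frame +2: CTA TAG GAG GTT CAC ATG ACA ACT CAG CCG AAA TGC ATC TTG TGA GTA TCT GGC AAC ACA TAG ATG AAT — ATG at 17, stop TGA at 44 → 30 nt.
Frame +3: TAT AGG AGG TTC ACA TGA CAA CTC AGC CGA AAT GCA TCT TGT GAG TAT CTG GCA ACA CAT AGA TGA — no ATG→stop ORF.
Frame -1: ATT CAT CTA TGT GTT GCC AGA TAC TCA CAA GAT GCA TTT CGG CTG AGT TGT CAT GTG AAC CTC CTA TAG — no ATG→stop ORF.
Frame -2: TTC ATC TAT GTG TTG CCA GAT ACT CAC AAG ATG CAT TTC GGC TGA GTT GTC ATG TGA ACC TCC TAT AGG — ATG at 32, stop TGA at 44 → 15 nt; ATG at 53, stop TGA at 56 → 6 nt.
Frame -3: TCA TCT ATG TGT TGC CAG ATA CTC ACA AGA TGC ATT TCG GCT GAG TTG TCA TGT GAA CCT CCT ATA — no ATG→stop ORF.
Forward-strand max 30 nt; reverse-strand max 15 nt. The forward strand has the longer ORF.

forward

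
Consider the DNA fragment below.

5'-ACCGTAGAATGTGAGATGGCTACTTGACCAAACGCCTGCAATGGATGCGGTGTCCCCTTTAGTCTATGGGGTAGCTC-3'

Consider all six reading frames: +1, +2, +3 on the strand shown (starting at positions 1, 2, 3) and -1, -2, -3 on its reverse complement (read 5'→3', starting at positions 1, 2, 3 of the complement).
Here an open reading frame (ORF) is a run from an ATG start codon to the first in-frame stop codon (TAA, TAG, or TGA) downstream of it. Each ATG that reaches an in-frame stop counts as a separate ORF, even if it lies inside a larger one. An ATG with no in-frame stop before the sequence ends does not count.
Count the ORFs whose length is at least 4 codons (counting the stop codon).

Reverse complement (5'→3'): GAGCTACCCCATAGACTAAAGGGGACACCGCATCCATTGCAGGCGTTTGGTCAAGTAGCCATCTCACATTCTACGGT
Frame +1: ACC GTA GAA TGT GAG ATG GCT ACT TGA CCA AAC GCC TGC AAT GGA TGC GGT GTC CCC TTT AGT CTA TGG GGT AGC — ATG at 16, stop TGA at 25 → 12 nt.
Frame +2: CCG TAG AAT GTG AGA TGG CTA CTT GAC CAA ACG CCT GCA ATG GAT GCG GTG TCC CCT TTA GTC TAT GGG GTA GCT — no ATG→stop ORF.
Frame +3: CGT AGA ATG TGA GAT GGC TAC TTG ACC AAA CGC CTG CAA TGG ATG CGG TGT CCC CTT TAG TCT ATG GGG TAG CTC — ATG at 9, stop TGA at 12 → 6 nt; ATG at 45, stop TAG at 60 → 18 nt; ATG at 66, stop TAG at 72 → 9 nt.
Frame -1: GAG CTA CCC CAT AGA CTA AAG GGG ACA CCG CAT CCA TTG CAG GCG TTT GGT CAA GTA GCC ATC TCA CAT TCT ACG — no ATG→stop ORF.
Frame -2: AGC TAC CCC ATA GAC TAA AGG GGA CAC CGC ATC CAT TGC AGG CGT TTG GTC AAG TAG CCA TCT CAC ATT CTA CGG — no ATG→stop ORF.
Frame -3: GCT ACC CCA TAG ACT AAA GGG GAC ACC GCA TCC ATT GCA GGC GTT TGG TCA AGT AGC CAT CTC ACA TTC TAC GGT — no ATG→stop ORF.
ORFs ≥ 4 codons: frame +1 16–27 (4 codons), frame +3 45–62 (6 codons). Count = 2.

2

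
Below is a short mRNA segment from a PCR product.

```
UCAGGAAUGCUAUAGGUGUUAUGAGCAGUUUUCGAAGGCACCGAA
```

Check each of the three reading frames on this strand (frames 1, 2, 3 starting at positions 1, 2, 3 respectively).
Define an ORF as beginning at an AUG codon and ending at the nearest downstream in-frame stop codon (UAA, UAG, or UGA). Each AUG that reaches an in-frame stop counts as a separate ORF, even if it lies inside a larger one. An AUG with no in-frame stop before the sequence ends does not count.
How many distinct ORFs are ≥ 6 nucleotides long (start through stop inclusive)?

1

Frame 1: UCA GGA AUG CUA UAG GUG UUA UGA GCA GUU UUC GAA GGC ACC GAA — AUG at 7, stop UAG at 13 → 9 nt.
Frame 2: CAG GAA UGC UAU AGG UGU UAU GAG CAG UUU UCG AAG GCA CCG — no AUG→stop ORF.
Frame 3: AGG AAU GCU AUA GGU GUU AUG AGC AGU UUU CGA AGG CAC CGA — no AUG→stop ORF.
ORFs ≥ 6 nucleotides: frame 1 7–15 (9 nucleotides). Count = 1.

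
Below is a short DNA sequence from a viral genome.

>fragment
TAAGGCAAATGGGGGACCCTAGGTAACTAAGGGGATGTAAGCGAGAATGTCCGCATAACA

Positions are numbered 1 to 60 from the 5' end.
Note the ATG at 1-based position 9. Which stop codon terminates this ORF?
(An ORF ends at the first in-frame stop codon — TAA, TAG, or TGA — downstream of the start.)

TAA

Codons from position 9: ATG (9–11), GGG (12–14), GAC (15–17), CCT (18–20), AGG (21–23), TAA (24–26).
The first in-frame stop codon is TAA.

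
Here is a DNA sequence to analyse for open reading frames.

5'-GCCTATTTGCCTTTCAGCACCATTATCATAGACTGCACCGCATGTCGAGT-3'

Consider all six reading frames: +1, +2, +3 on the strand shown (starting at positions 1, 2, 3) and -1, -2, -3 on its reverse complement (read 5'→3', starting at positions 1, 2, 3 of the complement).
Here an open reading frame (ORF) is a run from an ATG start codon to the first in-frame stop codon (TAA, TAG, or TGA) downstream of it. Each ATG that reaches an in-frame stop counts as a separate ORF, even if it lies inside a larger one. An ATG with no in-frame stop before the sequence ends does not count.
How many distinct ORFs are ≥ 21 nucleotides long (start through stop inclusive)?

Reverse complement (5'→3'): ACTCGACATGCGGTGCAGTCTATGATAATGGTGCTGAAAGGCAAATAGGC
Frame +1: GCC TAT TTG CCT TTC AGC ACC ATT ATC ATA GAC TGC ACC GCA TGT CGA — no ATG→stop ORF.
Frame +2: CCT ATT TGC CTT TCA GCA CCA TTA TCA TAG ACT GCA CCG CAT GTC GAG — no ATG→stop ORF.
Frame +3: CTA TTT GCC TTT CAG CAC CAT TAT CAT AGA CTG CAC CGC ATG TCG AGT — no ATG→stop ORF.
Frame -1: ACT CGA CAT GCG GTG CAG TCT ATG ATA ATG GTG CTG AAA GGC AAA TAG — ATG at 22, stop TAG at 46 → 27 nt; ATG at 28, stop TAG at 46 → 21 nt.
Frame -2: CTC GAC ATG CGG TGC AGT CTA TGA TAA TGG TGC TGA AAG GCA AAT AGG — ATG at 8, stop TGA at 23 → 18 nt.
Frame -3: TCG ACA TGC GGT GCA GTC TAT GAT AAT GGT GCT GAA AGG CAA ATA GGC — no ATG→stop ORF.
ORFs ≥ 21 nucleotides: frame -1 22–48 (27 nucleotides), frame -1 28–48 (21 nucleotides). Count = 2.

2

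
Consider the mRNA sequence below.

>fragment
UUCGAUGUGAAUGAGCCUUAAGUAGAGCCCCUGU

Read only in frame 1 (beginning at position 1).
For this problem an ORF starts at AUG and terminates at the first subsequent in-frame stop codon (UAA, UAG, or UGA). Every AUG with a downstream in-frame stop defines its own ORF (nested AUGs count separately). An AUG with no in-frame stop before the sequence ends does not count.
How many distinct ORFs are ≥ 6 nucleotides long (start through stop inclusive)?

0

Frame 1: UUC GAU GUG AAU GAG CCU UAA GUA GAG CCC CUG — no AUG→stop ORF.
No ORF reaches 6 nucleotides. Count = 0.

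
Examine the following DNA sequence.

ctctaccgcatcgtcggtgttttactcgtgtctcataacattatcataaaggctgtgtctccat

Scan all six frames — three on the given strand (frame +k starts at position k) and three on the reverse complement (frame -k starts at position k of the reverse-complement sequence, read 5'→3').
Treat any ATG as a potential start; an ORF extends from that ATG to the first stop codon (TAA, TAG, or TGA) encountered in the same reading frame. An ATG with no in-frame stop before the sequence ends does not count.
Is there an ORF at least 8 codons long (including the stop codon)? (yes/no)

no

Reverse complement (5'→3'): ATGGAGACACAGCCTTTATGATAATGTTATGAGACACGAGTAAAACACCGACGATGCGGTAGAG
Frame +1: CTC TAC CGC ATC GTC GGT GTT TTA CTC GTG TCT CAT AAC ATT ATC ATA AAG GCT GTG TCT CCA — no ATG→stop ORF.
Frame +2: TCT ACC GCA TCG TCG GTG TTT TAC TCG TGT CTC ATA ACA TTA TCA TAA AGG CTG TGT CTC CAT — no ATG→stop ORF.
Frame +3: CTA CCG CAT CGT CGG TGT TTT ACT CGT GTC TCA TAA CAT TAT CAT AAA GGC TGT GTC TCC — no ATG→stop ORF.
Frame -1: ATG GAG ACA CAG CCT TTA TGA TAA TGT TAT GAG ACA CGA GTA AAA CAC CGA CGA TGC GGT AGA — ATG at 1, stop TGA at 19 → 21 nt.
Frame -2: TGG AGA CAC AGC CTT TAT GAT AAT GTT ATG AGA CAC GAG TAA AAC ACC GAC GAT GCG GTA GAG — ATG at 29, stop TAA at 41 → 15 nt.
Frame -3: GGA GAC ACA GCC TTT ATG ATA ATG TTA TGA GAC ACG AGT AAA ACA CCG ACG ATG CGG TAG — ATG at 18, stop TGA at 30 → 15 nt; ATG at 24, stop TGA at 30 → 9 nt; ATG at 54, stop TAG at 60 → 9 nt.
Largest ORF found is 7 codons < 8, so no.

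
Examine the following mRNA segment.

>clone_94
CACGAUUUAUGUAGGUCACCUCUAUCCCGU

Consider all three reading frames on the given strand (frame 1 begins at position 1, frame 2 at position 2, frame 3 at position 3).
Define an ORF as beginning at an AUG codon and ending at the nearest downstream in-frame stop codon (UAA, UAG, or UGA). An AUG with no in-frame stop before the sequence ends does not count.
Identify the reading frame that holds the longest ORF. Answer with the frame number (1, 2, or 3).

3

Frame 1: CAC GAU UUA UGU AGG UCA CCU CUA UCC CGU — no AUG→stop ORF.
Frame 2: ACG AUU UAU GUA GGU CAC CUC UAU CCC — no AUG→stop ORF.
Frame 3: CGA UUU AUG UAG GUC ACC UCU AUC CCG — AUG at 9, stop UAG at 12 → 6 nt.
Longest ORF is 6 nt in frame 3 (positions 9–14).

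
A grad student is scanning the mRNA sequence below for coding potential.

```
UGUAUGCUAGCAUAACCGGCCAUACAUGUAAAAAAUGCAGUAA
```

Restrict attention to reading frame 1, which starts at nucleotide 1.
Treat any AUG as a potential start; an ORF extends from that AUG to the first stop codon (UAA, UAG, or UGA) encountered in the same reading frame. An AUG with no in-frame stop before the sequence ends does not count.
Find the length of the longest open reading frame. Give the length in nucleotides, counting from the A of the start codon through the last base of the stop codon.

Frame 1: UGU AUG CUA GCA UAA CCG GCC AUA CAU GUA AAA AAU GCA GUA — AUG at 4, stop UAA at 13 → 12 nt.
Longest: frame 1, positions 4–15, 12 nt = 4 codons = 3 aa. → 12 nucleotides.

12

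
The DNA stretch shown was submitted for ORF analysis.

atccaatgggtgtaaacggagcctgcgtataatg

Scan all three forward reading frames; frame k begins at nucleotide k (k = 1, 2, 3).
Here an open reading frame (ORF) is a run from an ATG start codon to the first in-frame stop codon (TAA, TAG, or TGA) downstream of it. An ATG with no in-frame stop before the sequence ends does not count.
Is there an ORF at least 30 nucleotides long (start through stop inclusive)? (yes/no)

Frame 1: ATC CAA TGG GTG TAA ACG GAG CCT GCG TAT AAT — no ATG→stop ORF.
Frame 2: TCC AAT GGG TGT AAA CGG AGC CTG CGT ATA ATG — no ATG→stop ORF.
Frame 3: CCA ATG GGT GTA AAC GGA GCC TGC GTA TAA — ATG at 6, stop TAA at 30 → 27 nt.
Largest ORF found is 27 nucleotides < 30, so no.

no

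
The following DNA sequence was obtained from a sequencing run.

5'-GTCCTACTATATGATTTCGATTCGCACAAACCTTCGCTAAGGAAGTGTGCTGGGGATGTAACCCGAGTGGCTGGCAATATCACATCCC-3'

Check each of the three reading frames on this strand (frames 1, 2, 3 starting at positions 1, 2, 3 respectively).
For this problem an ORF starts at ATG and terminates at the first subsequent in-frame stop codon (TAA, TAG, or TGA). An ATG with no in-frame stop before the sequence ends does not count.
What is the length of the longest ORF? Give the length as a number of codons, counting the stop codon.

10

Frame 1: GTC CTA CTA TAT GAT TTC GAT TCG CAC AAA CCT TCG CTA AGG AAG TGT GCT GGG GAT GTA ACC CGA GTG GCT GGC AAT ATC ACA TCC — no ATG→stop ORF.
Frame 2: TCC TAC TAT ATG ATT TCG ATT CGC ACA AAC CTT CGC TAA GGA AGT GTG CTG GGG ATG TAA CCC GAG TGG CTG GCA ATA TCA CAT CCC — ATG at 11, stop TAA at 38 → 30 nt; ATG at 56, stop TAA at 59 → 6 nt.
Frame 3: CCT ACT ATA TGA TTT CGA TTC GCA CAA ACC TTC GCT AAG GAA GTG TGC TGG GGA TGT AAC CCG AGT GGC TGG CAA TAT CAC ATC — no ATG→stop ORF.
Longest: frame 2, positions 11–40, 30 nt = 10 codons = 9 aa. → 10 codons.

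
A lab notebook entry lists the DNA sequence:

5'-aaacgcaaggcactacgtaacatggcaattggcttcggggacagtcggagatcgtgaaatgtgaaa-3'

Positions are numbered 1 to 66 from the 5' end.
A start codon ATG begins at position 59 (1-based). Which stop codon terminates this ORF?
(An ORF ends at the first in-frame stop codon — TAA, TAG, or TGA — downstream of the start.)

Codons from position 59: ATG (59–61), TGA (62–64).
The first in-frame stop codon is TGA.

TGA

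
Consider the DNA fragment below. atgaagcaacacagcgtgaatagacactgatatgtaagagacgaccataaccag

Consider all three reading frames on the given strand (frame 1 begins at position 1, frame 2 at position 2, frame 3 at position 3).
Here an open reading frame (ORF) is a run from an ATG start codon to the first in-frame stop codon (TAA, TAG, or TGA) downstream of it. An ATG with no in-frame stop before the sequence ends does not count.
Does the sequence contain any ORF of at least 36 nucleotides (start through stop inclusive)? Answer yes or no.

no

Frame 1: ATG AAG CAA CAC AGC GTG AAT AGA CAC TGA TAT GTA AGA GAC GAC CAT AAC CAG — ATG at 1, stop TGA at 28 → 30 nt.
Frame 2: TGA AGC AAC ACA GCG TGA ATA GAC ACT GAT ATG TAA GAG ACG ACC ATA ACC — ATG at 32, stop TAA at 35 → 6 nt.
Frame 3: GAA GCA ACA CAG CGT GAA TAG ACA CTG ATA TGT AAG AGA CGA CCA TAA CCA — no ATG→stop ORF.
Largest ORF found is 30 nucleotides < 36, so no.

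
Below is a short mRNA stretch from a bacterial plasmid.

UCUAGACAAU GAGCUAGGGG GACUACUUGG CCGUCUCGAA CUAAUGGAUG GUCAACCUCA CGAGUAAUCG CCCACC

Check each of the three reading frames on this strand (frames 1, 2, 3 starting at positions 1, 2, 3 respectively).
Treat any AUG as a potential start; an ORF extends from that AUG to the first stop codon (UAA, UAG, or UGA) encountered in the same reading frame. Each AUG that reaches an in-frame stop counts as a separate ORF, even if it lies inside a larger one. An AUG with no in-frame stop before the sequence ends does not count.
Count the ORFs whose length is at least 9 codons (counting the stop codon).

Frame 1: UCU AGA CAA UGA GCU AGG GGG ACU ACU UGG CCG UCU CGA ACU AAU GGA UGG UCA ACC UCA CGA GUA AUC GCC CAC — no AUG→stop ORF.
Frame 2: CUA GAC AAU GAG CUA GGG GGA CUA CUU GGC CGU CUC GAA CUA AUG GAU GGU CAA CCU CAC GAG UAA UCG CCC ACC — AUG at 44, stop UAA at 65 → 24 nt.
Frame 3: UAG ACA AUG AGC UAG GGG GAC UAC UUG GCC GUC UCG AAC UAA UGG AUG GUC AAC CUC ACG AGU AAU CGC CCA — AUG at 9, stop UAG at 15 → 9 nt.
No ORF reaches 9 codons. Count = 0.

0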